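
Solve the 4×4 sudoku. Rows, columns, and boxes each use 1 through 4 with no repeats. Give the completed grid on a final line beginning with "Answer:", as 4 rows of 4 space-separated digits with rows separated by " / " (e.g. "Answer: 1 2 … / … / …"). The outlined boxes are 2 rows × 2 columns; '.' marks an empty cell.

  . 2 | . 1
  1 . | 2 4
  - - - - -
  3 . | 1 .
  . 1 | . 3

Step 1. [r3c2∈{4}] nothing but 4 survives at r3c2. So r3c2=4.
Step 2. [r1c1∈{4}] r1c1's peers cover all but 4 ⇒ r1c1=4.
Step 3. [r2c2∈{3}] nothing but 3 survives at r2c2 ⇒ r2c2=3.
Step 4. [r4c3∈{4}] nothing but 4 survives at r4c3. So r4c3=4.
Step 5. [r1c3∈{3}] r1c3's peers cover all but 3. So r1c3=3.
Step 6. [r3c4∈{2}] r3c4 has the single candidate 2. So r3c4=2.
Step 7. [r4c1∈{2}] r4c1's peers cover all but 2, so r4c1=2.

Answer: 4 2 3 1 / 1 3 2 4 / 3 4 1 2 / 2 1 4 3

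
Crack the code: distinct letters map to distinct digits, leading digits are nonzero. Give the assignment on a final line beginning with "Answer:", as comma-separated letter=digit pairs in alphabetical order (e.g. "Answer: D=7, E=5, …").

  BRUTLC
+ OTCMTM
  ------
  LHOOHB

Step 1. [col 1: C + M ≡ B (mod 10)] no forcing yet in column 1 (carry-in 0); M=8 is free and consistent — try it ⇒ M=8.
Step 2. [col 1: C + M ≡ B (mod 10)] several values work for C in column 1 (C + M ≡ B (mod 10), carry-in 0); try C=3 ⇒ C=3.
Step 3. [col 1: C + M ≡ B (mod 10)] from column 1 (C=3, M=8, carry-in 0, digits 3,8 already taken and all letters distinct): B must equal 1, so B=1.
Step 4. [col 2: L + T ≡ H (mod 10)] T=5 is one option consistent with column 2 (L + T ≡ H (mod 10), carry-in 1) — take it. So T=5.
Step 5. [col 2: L + T ≡ H (mod 10)] H=2 is one option consistent with column 2 (L + T ≡ H (mod 10), carry-in 1) — take it. So H=2.
Step 6. [col 2: L + T ≡ H (mod 10)] in column 2 we have L+T≡H with carry-in 1; given T=5, H=2 and digits 1,2,3,5,8 already taken and all letters distinct, that pins L to 6, so L=6.
Step 7. [col 3: T + M ≡ O (mod 10)] from column 3 (T=5, M=8, carry-in 1, digits 1,2,3,5,6,8 already taken and all letters distinct): O must equal 4, so O=4.
Step 8. [col 4: U + C ≡ O (mod 10)] in column 4 we have U+C≡O with carry-in 1; given C=3, O=4 and digits 1,2,3,4,5,6,8 already taken and all letters distinct, that pins U to 0 ⇒ U=0.
Step 9. [col 5: R + T ≡ H (mod 10)] in column 5 we have R+T≡H with carry-in 0; given T=5, H=2 and digits 0,1,2,3,4,5,6,8 already taken and all letters distinct, that pins R to 7. So R=7.

Answer: B=1, C=3, H=2, L=6, M=8, O=4, R=7, T=5, U=0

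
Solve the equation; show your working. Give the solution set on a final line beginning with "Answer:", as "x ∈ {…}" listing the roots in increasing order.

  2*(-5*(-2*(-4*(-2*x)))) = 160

Step 1. [2*(-5*(-2*(-4*(-2*x)))) = 160] 2 out front; divide by 2. So div: -5*(-2*(-4*(-2*x))) = 80.
Step 2. [-5*(-2*(-4*(-2*x))) = 80] -5 out front; divide by -5 ⇒ div: -2*(-4*(-2*x)) = -16.
Step 3. [-2*(-4*(-2*x)) = -16] -2 out front; divide by -2, so div: -4*(-2*x) = 8.
Step 4. [-4*(-2*x) = 8] divide by the outer -4, so div: -2*x = -2.
Step 5. [-2*x = -2] divide by the outer -2. So div: x = 1.

Answer: x ∈ {1}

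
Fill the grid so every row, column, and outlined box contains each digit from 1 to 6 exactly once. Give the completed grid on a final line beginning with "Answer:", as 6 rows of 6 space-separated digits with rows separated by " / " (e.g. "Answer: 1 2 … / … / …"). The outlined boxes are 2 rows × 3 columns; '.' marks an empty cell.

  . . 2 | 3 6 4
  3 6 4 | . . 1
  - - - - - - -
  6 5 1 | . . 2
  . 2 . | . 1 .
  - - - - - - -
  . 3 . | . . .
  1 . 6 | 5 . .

Step 1. [r6c5∈{2,3,4}] 2 has one home in row 6: r6c5 ⇒ r6c5=2.
Step 2. [r5c5∈{4}] r5c5 has the single candidate 4, so r5c5=4.
Step 3. [r5c6∈{6}] nothing but 6 survives at r5c6 ⇒ r5c6=6.
Step 4. [r1c1∈{5}] only 5 remains possible at r1c1 ⇒ r1c1=5.
Step 5. [r4c3∈{3}] r4c3 has the single candidate 3. So r4c3=3.
Step 6. [r4c4∈{4,6}] 6 has one home in row 4: r4c4. So r4c4=6.
Step 7. [r5c1∈{2}] r5c1's peers cover all but 2 ⇒ r5c1=2.
Step 8. [r6c6∈{3}] r6c6's peers cover all but 3. So r6c6=3.
Step 9. [r5c4∈{1}] r5c4's peers cover all but 1 ⇒ r5c4=1.
Step 10. [r4c1∈{4}] r4c1 has the single candidate 4, so r4c1=4.
Step 11. [r5c3∈{5}] only 5 remains possible at r5c3 ⇒ r5c3=5.
Step 12. [r4c6∈{5}] r4c6 is down to just 5 ⇒ r4c6=5.
Step 13. [r2c4∈{2}] r2c4's peers cover all but 2. So r2c4=2.
Step 14. [r3c5∈{3}] r3c5 has the single candidate 3, so r3c5=3.
Step 15. [r1c2∈{1}] r1c2's peers cover all but 1, so r1c2=1.
Step 16. [r6c2∈{4}] nothing but 4 survives at r6c2 ⇒ r6c2=4.
Step 17. [r3c4∈{4}] r3c4 is down to just 4. So r3c4=4.
Step 18. [r2c5∈{5}] r2c5 is down to just 5 ⇒ r2c5=5.

Answer: 5 1 2 3 6 4 / 3 6 4 2 5 1 / 6 5 1 4 3 2 / 4 2 3 6 1 5 / 2 3 5 1 4 6 / 1 4 6 5 2 3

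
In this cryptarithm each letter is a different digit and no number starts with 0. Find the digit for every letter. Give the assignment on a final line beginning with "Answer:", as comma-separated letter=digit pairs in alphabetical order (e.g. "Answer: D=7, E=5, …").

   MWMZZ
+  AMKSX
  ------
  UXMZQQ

Step 1. [col 1: Z + X ≡ Q (mod 10)] Z=6 is one option consistent with column 1 (Z + X ≡ Q (mod 10), carry-in 0) — take it. So Z=6.
Step 2. [U] adding two 5-digit numbers gives at most 5+1 digits, and here it does — U is that final carry and must be 1. So U=1.
Step 3. [col 1: Z + X ≡ Q (mod 10)] X=4 is one option consistent with column 1 (Z + X ≡ Q (mod 10), carry-in 0) — take it. So X=4.
Step 4. [col 1: Z + X ≡ Q (mod 10)] column 1 reads Z+X+carry(0)=Q with Z=6, X=4; with digits 1,4,6 already taken and all letters distinct, the only value for Q is 0 ⇒ Q=0.
Step 5. [col 2: Z + S ≡ Q (mod 10)] from column 2 (Z=6, Q=0, carry-in 1, digits 0,1,4,6 already taken and all letters distinct): S must equal 3, so S=3.
Step 6. [col 3: M + K ≡ Z (mod 10)] K=7 is one option consistent with column 3 (M + K ≡ Z (mod 10), carry-in 1) — take it ⇒ K=7.
Step 7. [col 3: M + K ≡ Z (mod 10)] column 3 reads M+K+carry(1)=Z with K=7, Z=6; with digits 0,1,3,4,6,7 already taken and all letters distinct, the only value for M is 8 ⇒ M=8.
Step 8. [col 4: W + M ≡ M (mod 10)] column 4: given M=8, carry-in 1, and digits 0,1,3,4,6,7,8 already taken and all letters distinct, W+M≡M (mod 10) forces W=9 ⇒ W=9.
Step 9. [col 5: M + A ≡ X (mod 10)] column 5 reads M+A+carry(1)=X with M=8, X=4; with digits 0,1,3,4,6,7,8,9 already taken and all letters distinct, the only value for A is 5. So A=5.

Answer: A=5, K=7, M=8, Q=0, S=3, U=1, W=9, X=4, Z=6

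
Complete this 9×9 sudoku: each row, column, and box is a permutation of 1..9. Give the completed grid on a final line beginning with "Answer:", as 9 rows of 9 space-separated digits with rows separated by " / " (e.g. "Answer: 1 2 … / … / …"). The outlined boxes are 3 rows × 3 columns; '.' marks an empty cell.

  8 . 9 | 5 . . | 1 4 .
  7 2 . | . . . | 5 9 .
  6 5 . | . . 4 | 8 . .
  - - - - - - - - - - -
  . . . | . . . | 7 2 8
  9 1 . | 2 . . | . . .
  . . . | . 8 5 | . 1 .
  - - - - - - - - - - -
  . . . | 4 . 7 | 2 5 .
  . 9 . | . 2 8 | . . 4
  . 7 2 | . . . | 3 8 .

Step 1. [r1c2∈{3}] nothing but 3 survives at r1c2, so r1c2=3.
Step 2. [r8c7∈{6}] r8c7 has the single candidate 6. So r8c7=6.
Step 3. [r5c8∈{3,6}] r5c8 is the only open cell in col 8 admitting 6. So r5c8=6.
Step 4. [r5c6∈{3}] only 3 remains possible at r5c6. So r5c6=3.
Step 5. [r3c8∈{3,7}] across col 8, 3 lands solely at r3c8 ⇒ r3c8=3.
Step 6. [r3c3∈{1}] r3c3 is down to just 1. So r3c3=1.
Step 7. [r5c3∈{4,5,7,8}] 8 has one home in row 5: r5c3 ⇒ r5c3=8.
Step 8. [r9c5∈{1,5,6,9}] in col 5, 5 fits only at r9c5, so r9c5=5.
Step 9. [r5c5∈{4,7}] across row 5, 7 lands solely at r5c5. So r5c5=7.
Step 10. [r1c5∈{6}] r1c5 has the single candidate 6. So r1c5=6.
Step 11. [r4c5∈{1,4,9}] in col 5, 4 fits only at r4c5, so r4c5=4.
Step 12. [r4c2∈{6}] r4c2 has the single candidate 6 ⇒ r4c2=6.
Step 13. [r2c6∈{1}] nothing but 1 survives at r2c6 ⇒ r2c6=1.
Step 14. [r7c5∈{1,3,9}] across col 5, 1 lands solely at r7c5, so r7c5=1.
Step 15. [r7c1∈{3}] r7c1 is down to just 3. So r7c1=3.
Step 16. [r6c7∈{4,9}] r6c7 is the only open cell in col 7 admitting 9 ⇒ r6c7=9.
Step 17. [r8c3∈{5}] only 5 remains possible at r8c3 ⇒ r8c3=5.
Step 18. [r9c1∈{1,4}] 4 has one home in row 9: r9c1 ⇒ r9c1=4.
Step 19. [r9c6∈{6,9}] across col 6, 6 lands solely at r9c6. So r9c6=6.
Step 20. [r9c4∈{9}] r9c4 has the single candidate 9, so r9c4=9.
Step 21. [r3c9∈{2,7}] across row 3, 2 lands solely at r3c9 ⇒ r3c9=2.
Step 22. [r6c3∈{3,4,7}] row 6 places 7 nowhere but r6c3 ⇒ r6c3=7.
Step 23. [r8c4∈{3}] r8c4 has the single candidate 3 ⇒ r8c4=3.
Step 24. [r2c9∈{6}] only 6 remains possible at r2c9. So r2c9=6.
Step 25. [r2c3∈{4}] r2c3's peers cover all but 4. So r2c3=4.
Step 26. [r4c3∈{3}] r4c3 has the single candidate 3, so r4c3=3.
Step 27. [r7c2∈{8}] only 8 remains possible at r7c2. So r7c2=8.
Step 28. [r6c1∈{2}] only 2 remains possible at r6c1. So r6c1=2.
Step 29. [r7c3∈{6}] nothing but 6 survives at r7c3 ⇒ r7c3=6.
Step 30. [r5c7∈{4}] r5c7 is down to just 4. So r5c7=4.
Step 31. [r8c1∈{1}] nothing but 1 survives at r8c1, so r8c1=1.
Step 32. [r6c9∈{3}] r6c9 is down to just 3, so r6c9=3.
Step 33. [r4c4∈{1}] nothing but 1 survives at r4c4, so r4c4=1.
Step 34. [r1c6∈{2}] nothing but 2 survives at r1c6. So r1c6=2.
Step 35. [r2c4∈{8}] r2c4 is down to just 8, so r2c4=8.
Step 36. [r3c5∈{9}] r3c5 has the single candidate 9. So r3c5=9.
Step 37. [r7c9∈{9}] only 9 remains possible at r7c9 ⇒ r7c9=9.
Step 38. [r6c2∈{4}] r6c2 is down to just 4 ⇒ r6c2=4.
Step 39. [r4c1∈{5}] only 5 remains possible at r4c1, so r4c1=5.
Step 40. [r9c9∈{1}] r9c9 is down to just 1 ⇒ r9c9=1.
Step 41. [r5c9∈{5}] r5c9's peers cover all but 5. So r5c9=5.
Step 42. [r2c5∈{3}] r2c5 is down to just 3, so r2c5=3.
Step 43. [r3c4∈{7}] nothing but 7 survives at r3c4. So r3c4=7.
Step 44. [r6c4∈{6}] r6c4 is down to just 6, so r6c4=6.
Step 45. [r8c8∈{7}] r8c8's peers cover all but 7, so r8c8=7.
Step 46. [r4c6∈{9}] r4c6 has the single candidate 9, so r4c6=9.
Step 47. [r1c9∈{7}] only 7 remains possible at r1c9, so r1c9=7.

Answer: 8 3 9 5 6 2 1 4 7 / 7 2 4 8 3 1 5 9 6 / 6 5 1 7 9 4 8 3 2 / 5 6 3 1 4 9 7 2 8 / 9 1 8 2 7 3 4 6 5 / 2 4 7 6 8 5 9 1 3 / 3 8 6 4 1 7 2 5 9 / 1 9 5 3 2 8 6 7 4 / 4 7 2 9 5 6 3 8 1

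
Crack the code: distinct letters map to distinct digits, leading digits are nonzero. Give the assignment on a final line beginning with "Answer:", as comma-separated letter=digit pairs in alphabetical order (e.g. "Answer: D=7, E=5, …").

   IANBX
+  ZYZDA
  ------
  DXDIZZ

Step 1. [col 1: X + A ≡ Z (mod 10)] A=6 is one option consistent with column 1 (X + A ≡ Z (mod 10), carry-in 0) — take it. So A=6.
Step 2. [col 1: X + A ≡ Z (mod 10)] X=2 is one option consistent with column 1 (X + A ≡ Z (mod 10), carry-in 0) — take it. So X=2.
Step 3. [col 1: X + A ≡ Z (mod 10)] from column 1 (X=2, A=6, carry-in 0, digits 2,6 already taken and all letters distinct): Z must equal 8 ⇒ Z=8.
Step 4. [col 2: B + D ≡ Z (mod 10)] column 2 (B + D ≡ Z (mod 10), carry-in 0) doesn't pin B yet; pick B=7 and continue. So B=7.
Step 5. [col 2: B + D ≡ Z (mod 10)] column 2: given B=7, Z=8, carry-in 0, and digits 2,6,7,8 already taken and all letters distinct, B+D≡Z (mod 10) forces D=1, so D=1.
Step 6. [col 3: N + Z ≡ I (mod 10)] from column 3 (Z=8, carry-in 0, digits 1,2,6,7,8 already taken and all letters distinct): I must equal 3 ⇒ I=3.
Step 7. [col 3: N + Z ≡ I (mod 10)] column 3: given Z=8, I=3, carry-in 0, and digits 1,2,3,6,7,8 already taken and all letters distinct, N+Z≡I (mod 10) forces N=5. So N=5.
Step 8. [col 4: A + Y ≡ D (mod 10)] from column 4 (A=6, D=1, carry-in 1, digits 1,2,3,5,6,7,8 already taken and all letters distinct): Y must equal 4, so Y=4.

Answer: A=6, B=7, D=1, I=3, N=5, X=2, Y=4, Z=8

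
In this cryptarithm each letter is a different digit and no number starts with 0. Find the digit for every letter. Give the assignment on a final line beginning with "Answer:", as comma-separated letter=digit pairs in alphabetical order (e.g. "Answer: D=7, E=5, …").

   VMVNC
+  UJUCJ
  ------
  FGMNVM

Step 1. [col 1: C + J ≡ M (mod 10)] column 1 (C + J ≡ M (mod 10), carry-in 0) doesn't pin J yet; pick J=9 and continue, so J=9.
Step 2. [col 1: C + J ≡ M (mod 10)] M=2 is one option consistent with column 1 (C + J ≡ M (mod 10), carry-in 0) — take it ⇒ M=2.
Step 3. [col 1: C + J ≡ M (mod 10)] column 1: given J=9, M=2, carry-in 0, and digits 2,9 already taken and all letters distinct, C+J≡M (mod 10) forces C=3, so C=3.
Step 4. [col 2: N + C ≡ V (mod 10)] no forcing yet in column 2 (carry-in 1); N=4 is free and consistent — try it ⇒ N=4.
Step 5. [F] F is the leading digit of a 6-digit sum of two 5-digit numbers; the final carry is exactly 1 ⇒ F=1.
Step 6. [col 2: N + C ≡ V (mod 10)] column 2: given N=4, C=3, carry-in 1, and digits 1,2,3,4,9 already taken and all letters distinct, N+C≡V (mod 10) forces V=8 ⇒ V=8.
Step 7. [col 3: V + U ≡ N (mod 10)] in column 3 we have V+U≡N with carry-in 0; given V=8, N=4 and digits 1,2,3,4,8,9 already taken and all letters distinct, that pins U to 6, so U=6.
Step 8. [col 5: V + U ≡ G (mod 10)] column 5 reads V+U+carry(1)=G with V=8, U=6; with digits 1,2,3,4,6,8,9 already taken and all letters distinct, the only value for G is 5 ⇒ G=5.

Answer: C=3, F=1, G=5, J=9, M=2, N=4, U=6, V=8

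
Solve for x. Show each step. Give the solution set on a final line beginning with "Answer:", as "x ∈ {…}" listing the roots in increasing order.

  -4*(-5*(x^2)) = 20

Step 1. [-4*(-5*(x^2)) = 20] LHS = -4·(…); ÷-4 both sides, so div: -5*(x^2) = -5.
Step 2. [-5*(x^2) = -5] divide by the outer -5. So div: x^2 = 1.
Step 3. [x^2 = 1] √ both sides: 1 ≥ 0 gives two branches ⇒ sqrt: x = 1 or -1.

Answer: x ∈ {-1, 1}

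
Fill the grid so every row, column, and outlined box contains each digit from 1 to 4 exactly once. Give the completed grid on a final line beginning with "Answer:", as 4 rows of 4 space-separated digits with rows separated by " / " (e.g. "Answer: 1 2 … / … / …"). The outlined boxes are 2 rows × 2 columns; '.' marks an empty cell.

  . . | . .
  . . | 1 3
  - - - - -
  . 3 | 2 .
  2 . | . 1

Step 1. [r2c1∈{4}] nothing but 4 survives at r2c1. So r2c1=4.
Step 2. [r1c3∈{4}] nothing but 4 survives at r1c3. So r1c3=4.
Step 3. [r1c2∈{1,2}] in col 2, 1 fits only at r1c2 ⇒ r1c2=1.
Step 4. [r1c1∈{3}] nothing but 3 survives at r1c1. So r1c1=3.
Step 5. [r4c3∈{3}] r4c3's peers cover all but 3 ⇒ r4c3=3.
Step 6. [r1c4∈{2}] only 2 remains possible at r1c4. So r1c4=2.
Step 7. [r3c4∈{4}] only 4 remains possible at r3c4, so r3c4=4.
Step 8. [r3c1∈{1}] only 1 remains possible at r3c1 ⇒ r3c1=1.
Step 9. [r2c2∈{2}] nothing but 2 survives at r2c2 ⇒ r2c2=2.
Step 10. [r4c2∈{4}] nothing but 4 survives at r4c2 ⇒ r4c2=4.

Answer: 3 1 4 2 / 4 2 1 3 / 1 3 2 4 / 2 4 3 1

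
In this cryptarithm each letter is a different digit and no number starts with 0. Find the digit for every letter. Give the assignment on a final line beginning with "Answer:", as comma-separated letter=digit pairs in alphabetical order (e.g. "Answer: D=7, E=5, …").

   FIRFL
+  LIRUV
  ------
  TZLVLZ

Step 1. [col 1: L + V ≡ Z (mod 10)] V=6 is one option consistent with column 1 (L + V ≡ Z (mod 10), carry-in 0) — take it, so V=6.
Step 2. [col 1: L + V ≡ Z (mod 10)] no forcing yet in column 1 (carry-in 0); Z=4 is free and consistent — try it, so Z=4.
Step 3. [T] T is the leading digit of a 6-digit sum of two 5-digit numbers; the final carry is exactly 1. So T=1.
Step 4. [col 1: L + V ≡ Z (mod 10)] column 1 reads L+V+carry(0)=Z with V=6, Z=4; with digits 1,4,6 already taken and all letters distinct, the only value for L is 8. So L=8.
Step 5. [col 2: F + U ≡ L (mod 10)] several values work for F in column 2 (F + U ≡ L (mod 10), carry-in 1); try F=5. So F=5.
Step 6. [col 2: F + U ≡ L (mod 10)] from column 2 (F=5, L=8, carry-in 1, digits 1,4,5,6,8 already taken and all letters distinct): U must equal 2 ⇒ U=2.
Step 7. [col 3: R + R ≡ V (mod 10)] in column 3 we have R+R≡V with carry-in 0; given V=6 and digits 1,2,4,5,6,8 already taken and all letters distinct, that pins R to 3 ⇒ R=3.
Step 8. [col 4: I + I ≡ L (mod 10)] column 4: given L=8, carry-in 0, and digits 1,2,3,4,5,6,8 already taken and all letters distinct, I+I≡L (mod 10) forces I=9 ⇒ I=9.

Answer: F=5, I=9, L=8, R=3, T=1, U=2, V=6, Z=4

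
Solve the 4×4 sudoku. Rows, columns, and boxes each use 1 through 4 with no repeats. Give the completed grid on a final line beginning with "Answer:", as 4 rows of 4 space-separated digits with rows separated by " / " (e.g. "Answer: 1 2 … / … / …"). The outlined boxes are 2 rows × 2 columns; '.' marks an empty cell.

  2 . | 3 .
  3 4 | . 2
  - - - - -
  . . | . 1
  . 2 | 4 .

Step 1. [r3c2∈{3}] r3c2 is down to just 3. So r3c2=3.
Step 2. [r3c1∈{4}] r3c1 is down to just 4, so r3c1=4.
Step 3. [r1c4∈{4}] r1c4's peers cover all but 4 ⇒ r1c4=4.
Step 4. [r4c1∈{1}] r4c1's peers cover all but 1, so r4c1=1.
Step 5. [r1c2∈{1}] r1c2 has the single candidate 1. So r1c2=1.
Step 6. [r2c3∈{1}] r2c3's peers cover all but 1 ⇒ r2c3=1.
Step 7. [r4c4∈{3}] nothing but 3 survives at r4c4. So r4c4=3.
Step 8. [r3c3∈{2}] r3c3 has the single candidate 2. So r3c3=2.

Answer: 2 1 3 4 / 3 4 1 2 / 4 3 2 1 / 1 2 4 3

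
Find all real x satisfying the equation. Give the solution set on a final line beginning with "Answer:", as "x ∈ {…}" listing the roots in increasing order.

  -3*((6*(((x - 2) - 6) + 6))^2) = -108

Step 1. [-3*((6*(((x - 2) - 6) + 6))^2) = -108] divide by the outer -3. So div: (6*(((x - 2) - 6) + 6))^2 = 36.
Step 2. [(6*(((x - 2) - 6) + 6))^2 = 36] 36 ≥ 0, LHS is (·)² — take ±√, so sqrt: 6*(((x - 2) - 6) + 6) = 6 or -6.
Step 3. [6*(((x - 2) - 6) + 6) = 6 or -6] LHS = 6·(…); ÷6 both sides, so div: ((x - 2) - 6) + 6 = 1 or -1.
Step 4. [((x - 2) - 6) + 6 = 1 or -1] peel the +6: subtract 6 from each side, so sub: (x - 2) - 6 = -5 or -7.
Step 5. [(x - 2) - 6 = -5 or -7] -6 is outermost — add 6 both sides ⇒ sub: x - 2 = 1 or -1.
Step 6. [x - 2 = 1 or -1] peel the -2: add 2 from each side. So sub: x = 3 or 1.

Answer: x ∈ {1, 3}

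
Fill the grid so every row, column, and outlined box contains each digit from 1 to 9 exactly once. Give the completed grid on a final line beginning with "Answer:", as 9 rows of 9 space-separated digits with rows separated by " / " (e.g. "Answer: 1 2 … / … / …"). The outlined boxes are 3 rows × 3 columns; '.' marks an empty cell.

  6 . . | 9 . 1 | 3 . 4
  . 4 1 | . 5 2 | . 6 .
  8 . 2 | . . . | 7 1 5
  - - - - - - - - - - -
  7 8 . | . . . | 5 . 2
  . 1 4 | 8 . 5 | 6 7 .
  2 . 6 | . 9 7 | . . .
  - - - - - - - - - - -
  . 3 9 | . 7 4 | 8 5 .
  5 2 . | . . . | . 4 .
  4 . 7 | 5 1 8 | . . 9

Step 1. [r5c9∈{3}] r5c9 has the single candidate 3, so r5c9=3.
Step 2. [r6c4∈{1,3,4}] 3 has one home in row 6: r6c4. So r6c4=3.
Step 3. [r8c4∈{6}] r8c4 is down to just 6. So r8c4=6.
Step 4. [r8c7∈{1}] nothing but 1 survives at r8c7, so r8c7=1.
Step 5. [r8c5∈{3}] r8c5 is down to just 3, so r8c5=3.
Step 6. [r1c8∈{2,8}] r1c8 is the only open cell in row 1 admitting 2, so r1c8=2.
Step 7. [r3c4∈{4}] nothing but 4 survives at r3c4 ⇒ r3c4=4.
Step 8. [r4c6∈{6}] only 6 remains possible at r4c6 ⇒ r4c6=6.
Step 9. [r6c2∈{5}] only 5 remains possible at r6c2. So r6c2=5.
Step 10. [r2c7∈{9}] r2c7's peers cover all but 9. So r2c7=9.
Step 11. [r2c9∈{8}] r2c9 has the single candidate 8. So r2c9=8.
Step 12. [r1c3∈{5}] only 5 remains possible at r1c3 ⇒ r1c3=5.
Step 13. [r4c4∈{1}] r4c4 has the single candidate 1, so r4c4=1.
Step 14. [r5c5∈{2}] r5c5 has the single candidate 2, so r5c5=2.
Step 15. [r3c2∈{9}] r3c2 is down to just 9, so r3c2=9.
Step 16. [r6c7∈{4}] nothing but 4 survives at r6c7 ⇒ r6c7=4.
Step 17. [r2c1∈{3}] r2c1 has the single candidate 3, so r2c1=3.
Step 18. [r6c8∈{8}] r6c8 is down to just 8. So r6c8=8.
Step 19. [r1c2∈{7}] nothing but 7 survives at r1c2. So r1c2=7.
Step 20. [r4c5∈{4}] r4c5 has the single candidate 4 ⇒ r4c5=4.
Step 21. [r7c9∈{6}] nothing but 6 survives at r7c9, so r7c9=6.
Step 22. [r1c5∈{8}] only 8 remains possible at r1c5, so r1c5=8.
Step 23. [r7c4∈{2}] r7c4 has the single candidate 2. So r7c4=2.
Step 24. [r4c3∈{3}] r4c3's peers cover all but 3. So r4c3=3.
Step 25. [r9c2∈{6}] r9c2 has the single candidate 6 ⇒ r9c2=6.
Step 26. [r3c5∈{6}] r3c5 is down to just 6 ⇒ r3c5=6.
Step 27. [r9c8∈{3}] only 3 remains possible at r9c8. So r9c8=3.
Step 28. [r2c4∈{7}] r2c4's peers cover all but 7 ⇒ r2c4=7.
Step 29. [r8c3∈{8}] r8c3's peers cover all but 8. So r8c3=8.
Step 30. [r8c6∈{9}] r8c6 is down to just 9 ⇒ r8c6=9.
Step 31. [r8c9∈{7}] r8c9's peers cover all but 7. So r8c9=7.
Step 32. [r9c7∈{2}] r9c7 has the single candidate 2. So r9c7=2.
Step 33. [r4c8∈{9}] r4c8's peers cover all but 9 ⇒ r4c8=9.
Step 34. [r6c9∈{1}] r6c9 has the single candidate 1 ⇒ r6c9=1.
Step 35. [r3c6∈{3}] only 3 remains possible at r3c6, so r3c6=3.
Step 36. [r7c1∈{1}] only 1 remains possible at r7c1. So r7c1=1.
Step 37. [r5c1∈{9}] r5c1 has the single candidate 9 ⇒ r5c1=9.

Answer: 6 7 5 9 8 1 3 2 4 / 3 4 1 7 5 2 9 6 8 / 8 9 2 4 6 3 7 1 5 / 7 8 3 1 4 6 5 9 2 / 9 1 4 8 2 5 6 7 3 / 2 5 6 3 9 7 4 8 1 / 1 3 9 2 7 4 8 5 6 / 5 2 8 6 3 9 1 4 7 / 4 6 7 5 1 8 2 3 9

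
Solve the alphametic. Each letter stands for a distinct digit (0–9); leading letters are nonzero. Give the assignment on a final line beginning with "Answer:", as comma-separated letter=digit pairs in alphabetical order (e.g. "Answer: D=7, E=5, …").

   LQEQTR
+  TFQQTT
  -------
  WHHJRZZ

Step 1. [col 1: R + T ≡ Z (mod 10)] R=7 is one option consistent with column 1 (R + T ≡ Z (mod 10), carry-in 0) — take it. So R=7.
Step 2. [col 1: R + T ≡ Z (mod 10)] several values work for Z in column 1 (R + T ≡ Z (mod 10), carry-in 0); try Z=3, so Z=3.
Step 3. [W] the sum has 7 digits but both addends have 6; that extra leading digit W is the final carry, namely 1 ⇒ W=1.
Step 4. [col 1: R + T ≡ Z (mod 10)] from column 1 (R=7, Z=3, carry-in 0, digits 1,3,7 already taken and all letters distinct): T must equal 6, so T=6.
Step 5. [col 3: Q + Q ≡ R (mod 10)] from column 3 (R=7, carry-in 1, digits 1,3,6,7 already taken and all letters distinct): Q must equal 8, so Q=8.
Step 6. [col 4: E + Q ≡ J (mod 10)] no forcing yet in column 4 (carry-in 1); E=0 is free and consistent — try it ⇒ E=0.
Step 7. [col 4: E + Q ≡ J (mod 10)] in column 4 we have E+Q≡J with carry-in 1; given E=0, Q=8 and digits 0,1,3,6,7,8 already taken and all letters distinct, that pins J to 9 ⇒ J=9.
Step 8. [col 5: Q + F ≡ H (mod 10)] column 5 reads Q+F+carry(0)=H with Q=8; with digits 0,1,3,6,7,8,9 already taken and all letters distinct, the only value for F is 4. So F=4.
Step 9. [col 5: Q + F ≡ H (mod 10)] column 5: given Q=8, F=4, carry-in 0, and digits 0,1,3,4,6,7,8,9 already taken and all letters distinct, Q+F≡H (mod 10) forces H=2 ⇒ H=2.
Step 10. [col 6: L + T ≡ H (mod 10)] in column 6 we have L+T≡H with carry-in 1; given T=6, H=2 and digits 0,1,2,3,4,6,7,8,9 already taken and all letters distinct, that pins L to 5 ⇒ L=5.

Answer: E=0, F=4, H=2, J=9, L=5, Q=8, R=7, T=6, W=1, Z=3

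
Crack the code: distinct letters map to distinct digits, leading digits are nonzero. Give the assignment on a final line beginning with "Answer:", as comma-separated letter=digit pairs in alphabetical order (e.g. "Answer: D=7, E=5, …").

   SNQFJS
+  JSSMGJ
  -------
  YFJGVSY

Step 1. [col 1: S + J ≡ Y (mod 10)] column 1 (S + J ≡ Y (mod 10), carry-in 0) doesn't pin J yet; pick J=5 and continue ⇒ J=5.
Step 2. [col 1: S + J ≡ Y (mod 10)] column 1 (S + J ≡ Y (mod 10), carry-in 0) doesn't pin S yet; pick S=6 and continue. So S=6.
Step 3. [col 1: S + J ≡ Y (mod 10)] from column 1 (S=6, J=5, carry-in 0, digits 5,6 already taken and all letters distinct): Y must equal 1 ⇒ Y=1.
Step 4. [col 2: J + G ≡ S (mod 10)] in column 2 we have J+G≡S with carry-in 1; given J=5, S=6 and digits 1,5,6 already taken and all letters distinct, that pins G to 0. So G=0.
Step 5. [col 3: F + M ≡ V (mod 10)] column 3 (F + M ≡ V (mod 10), carry-in 0) doesn't pin F yet; pick F=2 and continue ⇒ F=2.
Step 6. [col 3: F + M ≡ V (mod 10)] column 3: given F=2, carry-in 0, and digits 0,1,2,5,6 already taken and all letters distinct, F+M≡V (mod 10) forces V=9 ⇒ V=9.
Step 7. [col 3: F + M ≡ V (mod 10)] column 3: given F=2, V=9, carry-in 0, and digits 0,1,2,5,6,9 already taken and all letters distinct, F+M≡V (mod 10) forces M=7 ⇒ M=7.
Step 8. [col 4: Q + S ≡ G (mod 10)] column 4: given S=6, G=0, carry-in 0, and digits 0,1,2,5,6,7,9 already taken and all letters distinct, Q+S≡G (mod 10) forces Q=4 ⇒ Q=4.
Step 9. [col 5: N + S ≡ J (mod 10)] in column 5 we have N+S≡J with carry-in 1; given S=6, J=5 and digits 0,1,2,4,5,6,7,9 already taken and all letters distinct, that pins N to 8, so N=8.

Answer: F=2, G=0, J=5, M=7, N=8, Q=4, S=6, V=9, Y=1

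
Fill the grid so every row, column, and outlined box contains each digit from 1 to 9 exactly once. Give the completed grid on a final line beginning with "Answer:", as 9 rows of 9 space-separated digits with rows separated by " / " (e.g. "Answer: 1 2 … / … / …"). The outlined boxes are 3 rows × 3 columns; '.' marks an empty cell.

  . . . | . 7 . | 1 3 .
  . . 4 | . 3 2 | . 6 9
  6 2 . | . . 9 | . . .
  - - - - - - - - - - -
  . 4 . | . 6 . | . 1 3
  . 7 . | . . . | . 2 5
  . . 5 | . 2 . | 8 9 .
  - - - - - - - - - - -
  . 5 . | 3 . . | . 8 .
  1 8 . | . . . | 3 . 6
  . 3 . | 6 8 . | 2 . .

Step 1. [r4c7∈{7}] r4c7's peers cover all but 7, so r4c7=7.
Step 2. [r6c9∈{4}] r6c9's peers cover all but 4. So r6c9=4.
Step 3. [r8c4∈{2,4,5,7,9}] in col 4, 2 fits only at r8c4, so r8c4=2.
Step 4. [r2c1∈{5,7,8}] row 2 places 7 nowhere but r2c1. So r2c1=7.
Step 5. [r2c4∈{1,5,8}] in row 2, 8 fits only at r2c4. So r2c4=8.
Step 6. [r7c7∈{4,9}] r7c7 is the only open cell in col 7 admitting 9 ⇒ r7c7=9.
Step 7. [r8c5∈{4,5,9}] across box 8, 9 lands solely at r8c5 ⇒ r8c5=9.
Step 8. [r3c5∈{1,4,5}] 5 has one home in col 5: r3c5, so r3c5=5.
Step 9. [r3c4∈{1,4}] 1 has one home in box 2: r3c4 ⇒ r3c4=1.
Step 10. [r5c3∈{1,3,6,8,9}] r5c3 is the only open cell in col 3 admitting 1, so r5c3=1.
Step 11. [r7c5∈{1,4}] in col 5, 1 fits only at r7c5. So r7c5=1.
Step 12. [r7c9∈{7}] r7c9 has the single candidate 7. So r7c9=7.
Step 13. [r7c6∈{4}] nothing but 4 survives at r7c6, so r7c6=4.
Step 14. [r8c8∈{4,5}] in row 8, 4 fits only at r8c8, so r8c8=4.
Step 15. [r8c6∈{5,7}] in row 8, 5 fits only at r8c6 ⇒ r8c6=5.
Step 16. [r4c6∈{8}] only 8 remains possible at r4c6. So r4c6=8.
Step 17. [r5c1∈{3,8,9}] 8 has one home in row 5: r5c1. So r5c1=8.
Step 18. [r1c2∈{9}] r1c2 has the single candidate 9 ⇒ r1c2=9.
Step 19. [r9c6∈{7}] r9c6 has the single candidate 7. So r9c6=7.
Step 20. [r3c9∈{8}] nothing but 8 survives at r3c9 ⇒ r3c9=8.
Step 21. [r7c1∈{2}] only 2 remains possible at r7c1 ⇒ r7c1=2.
Step 22. [r4c1∈{9}] only 9 remains possible at r4c1, so r4c1=9.
Step 23. [r1c4∈{4}] nothing but 4 survives at r1c4 ⇒ r1c4=4.
Step 24. [r5c6∈{3}] only 3 remains possible at r5c6 ⇒ r5c6=3.
Step 25. [r4c3∈{2}] nothing but 2 survives at r4c3 ⇒ r4c3=2.
Step 26. [r5c7∈{6}] only 6 remains possible at r5c7, so r5c7=6.
Step 27. [r9c1∈{4}] r9c1's peers cover all but 4 ⇒ r9c1=4.
Step 28. [r1c6∈{6}] only 6 remains possible at r1c6 ⇒ r1c6=6.
Step 29. [r4c4∈{5}] r4c4's peers cover all but 5 ⇒ r4c4=5.
Step 30. [r8c3∈{7}] r8c3's peers cover all but 7, so r8c3=7.
Step 31. [r2c2∈{1}] r2c2 has the single candidate 1. So r2c2=1.
Step 32. [r2c7∈{5}] r2c7 has the single candidate 5. So r2c7=5.
Step 33. [r5c4∈{9}] only 9 remains possible at r5c4, so r5c4=9.
Step 34. [r3c3∈{3}] r3c3's peers cover all but 3. So r3c3=3.
Step 35. [r6c6∈{1}] nothing but 1 survives at r6c6 ⇒ r6c6=1.
Step 36. [r3c7∈{4}] nothing but 4 survives at r3c7 ⇒ r3c7=4.
Step 37. [r5c5∈{4}] r5c5 is down to just 4. So r5c5=4.
Step 38. [r6c4∈{7}] only 7 remains possible at r6c4, so r6c4=7.
Step 39. [r7c3∈{6}] r7c3 is down to just 6. So r7c3=6.
Step 40. [r6c2∈{6}] nothing but 6 survives at r6c2, so r6c2=6.
Step 41. [r9c8∈{5}] r9c8 has the single candidate 5. So r9c8=5.
Step 42. [r6c1∈{3}] nothing but 3 survives at r6c1, so r6c1=3.
Step 43. [r1c9∈{2}] r1c9's peers cover all but 2 ⇒ r1c9=2.
Step 44. [r3c8∈{7}] r3c8 is down to just 7. So r3c8=7.
Step 45. [r1c1∈{5}] nothing but 5 survives at r1c1, so r1c1=5.
Step 46. [r9c9∈{1}] r9c9's peers cover all but 1, so r9c9=1.
Step 47. [r1c3∈{8}] only 8 remains possible at r1c3 ⇒ r1c3=8.
Step 48. [r9c3∈{9}] only 9 remains possible at r9c3. So r9c3=9.

Answer: 5 9 8 4 7 6 1 3 2 / 7 1 4 8 3 2 5 6 9 / 6 2 3 1 5 9 4 7 8 / 9 4 2 5 6 8 7 1 3 / 8 7 1 9 4 3 6 2 5 / 3 6 5 7 2 1 8 9 4 / 2 5 6 3 1 4 9 8 7 / 1 8 7 2 9 5 3 4 6 / 4 3 9 6 8 7 2 5 1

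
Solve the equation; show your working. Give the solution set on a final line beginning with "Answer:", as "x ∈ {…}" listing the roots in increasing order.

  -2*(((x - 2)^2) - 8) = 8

Step 1. [-2*(((x - 2)^2) - 8) = 8] -2·(inner) — divide through by -2, so div: ((x - 2)^2) - 8 = -4.
Step 2. [((x - 2)^2) - 8 = -4] add 8: x sits inside (… - 8), so sub: (x - 2)^2 = 4.
Step 3. [(x - 2)^2 = 4] 4 ≥ 0, LHS is (·)² — take ±√ ⇒ sqrt: x - 2 = 2 or -2.
Step 4. [x - 2 = 2 or -2] 2 comes off first (add 2) ⇒ sub: x = 4 or 0.

Answer: x ∈ {0, 4}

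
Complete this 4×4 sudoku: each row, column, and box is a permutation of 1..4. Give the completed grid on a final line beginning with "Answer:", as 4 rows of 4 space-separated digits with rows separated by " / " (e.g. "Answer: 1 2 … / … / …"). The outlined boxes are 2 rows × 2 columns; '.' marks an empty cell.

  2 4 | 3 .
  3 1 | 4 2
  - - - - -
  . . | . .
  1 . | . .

Step 1. [r4c3∈{2}] only 2 remains possible at r4c3 ⇒ r4c3=2.
Step 2. [r4c2∈{3}] r4c2's peers cover all but 3. So r4c2=3.
Step 3. [r3c4∈{1,3,4}] r3c4 is the only open cell in row 3 admitting 3, so r3c4=3.
Step 4. [r3c1∈{4}] r3c1's peers cover all but 4, so r3c1=4.
Step 5. [r1c4∈{1}] r1c4 is down to just 1, so r1c4=1.
Step 6. [r3c2∈{2}] nothing but 2 survives at r3c2, so r3c2=2.
Step 7. [r4c4∈{4}] r4c4 has the single candidate 4 ⇒ r4c4=4.
Step 8. [r3c3∈{1}] nothing but 1 survives at r3c3 ⇒ r3c3=1.

Answer: 2 4 3 1 / 3 1 4 2 / 4 2 1 3 / 1 3 2 4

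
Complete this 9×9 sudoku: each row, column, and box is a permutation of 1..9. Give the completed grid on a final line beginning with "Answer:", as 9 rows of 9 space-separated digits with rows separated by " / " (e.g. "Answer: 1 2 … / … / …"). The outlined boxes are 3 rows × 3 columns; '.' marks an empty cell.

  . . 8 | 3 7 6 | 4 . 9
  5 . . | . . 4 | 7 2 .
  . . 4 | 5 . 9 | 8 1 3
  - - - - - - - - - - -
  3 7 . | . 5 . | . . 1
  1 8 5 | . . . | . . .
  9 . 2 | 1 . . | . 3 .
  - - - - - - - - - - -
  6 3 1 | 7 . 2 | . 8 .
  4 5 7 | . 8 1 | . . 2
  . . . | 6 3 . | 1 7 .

Step 1. [r6c9∈{4,5,6,7,8}] across col 9, 8 lands solely at r6c9 ⇒ r6c9=8.
Step 2. [r8c4∈{9}] r8c4 is down to just 9 ⇒ r8c4=9.
Step 3. [r5c5∈{2,4,6,9}] in col 5, 9 fits only at r5c5. So r5c5=9.
Step 4. [r1c1∈{2}] only 2 remains possible at r1c1. So r1c1=2.
Step 5. [r4c3∈{6}] r4c3 has the single candidate 6, so r4c3=6.
Step 6. [r9c9∈{4,5}] across row 9, 4 lands solely at r9c9 ⇒ r9c9=4.
Step 7. [r2c9∈{6}] r2c9's peers cover all but 6, so r2c9=6.
Step 8. [r6c7∈{5,6}] row 6 places 5 nowhere but r6c7. So r6c7=5.
Step 9. [r9c3∈{9}] only 9 remains possible at r9c3. So r9c3=9.
Step 10. [r8c8∈{6}] r8c8's peers cover all but 6. So r8c8=6.
Step 11. [r4c8∈{4,9}] 9 has one home in col 8: r4c8. So r4c8=9.
Step 12. [r4c4∈{2,4,8}] in row 4, 4 fits only at r4c4, so r4c4=4.
Step 13. [r5c9∈{7}] r5c9 is down to just 7, so r5c9=7.
Step 14. [r4c7∈{2}] r4c7's peers cover all but 2, so r4c7=2.
Step 15. [r1c2∈{1}] only 1 remains possible at r1c2. So r1c2=1.
Step 16. [r9c1∈{8}] r9c1 is down to just 8. So r9c1=8.
Step 17. [r1c8∈{5}] r1c8 is down to just 5 ⇒ r1c8=5.
Step 18. [r5c4∈{2}] r5c4's peers cover all but 2. So r5c4=2.
Step 19. [r9c2∈{2}] r9c2 has the single candidate 2, so r9c2=2.
Step 20. [r5c6∈{3}] nothing but 3 survives at r5c6. So r5c6=3.
Step 21. [r3c1∈{7}] nothing but 7 survives at r3c1 ⇒ r3c1=7.
Step 22. [r3c5∈{2}] nothing but 2 survives at r3c5. So r3c5=2.
Step 23. [r2c5∈{1}] nothing but 1 survives at r2c5, so r2c5=1.
Step 24. [r8c7∈{3}] r8c7's peers cover all but 3. So r8c7=3.
Step 25. [r7c9∈{5}] r7c9 has the single candidate 5, so r7c9=5.
Step 26. [r7c5∈{4}] only 4 remains possible at r7c5 ⇒ r7c5=4.
Step 27. [r6c5∈{6}] r6c5 has the single candidate 6 ⇒ r6c5=6.
Step 28. [r9c6∈{5}] r9c6's peers cover all but 5 ⇒ r9c6=5.
Step 29. [r4c6∈{8}] r4c6's peers cover all but 8, so r4c6=8.
Step 30. [r3c2∈{6}] only 6 remains possible at r3c2 ⇒ r3c2=6.
Step 31. [r7c7∈{9}] only 9 remains possible at r7c7, so r7c7=9.
Step 32. [r2c4∈{8}] r2c4 has the single candidate 8. So r2c4=8.
Step 33. [r2c3∈{3}] r2c3 is down to just 3 ⇒ r2c3=3.
Step 34. [r5c7∈{6}] nothing but 6 survives at r5c7 ⇒ r5c7=6.
Step 35. [r6c6∈{7}] r6c6's peers cover all but 7. So r6c6=7.
Step 36. [r5c8∈{4}] nothing but 4 survives at r5c8, so r5c8=4.
Step 37. [r6c2∈{4}] nothing but 4 survives at r6c2. So r6c2=4.
Step 38. [r2c2∈{9}] only 9 remains possible at r2c2. So r2c2=9.

Answer: 2 1 8 3 7 6 4 5 9 / 5 9 3 8 1 4 7 2 6 / 7 6 4 5 2 9 8 1 3 / 3 7 6 4 5 8 2 9 1 / 1 8 5 2 9 3 6 4 7 / 9 4 2 1 6 7 5 3 8 / 6 3 1 7 4 2 9 8 5 / 4 5 7 9 8 1 3 6 2 / 8 2 9 6 3 5 1 7 4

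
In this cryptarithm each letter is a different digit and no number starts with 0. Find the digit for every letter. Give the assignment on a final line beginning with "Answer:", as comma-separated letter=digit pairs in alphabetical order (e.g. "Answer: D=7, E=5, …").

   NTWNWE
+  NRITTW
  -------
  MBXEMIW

Step 1. [M] M is the leading digit of a 7-digit sum of two 6-digit numbers; the final carry is exactly 1. So M=1.
Step 2. [col 1: E + W ≡ W (mod 10)] column 1 reads E+W+carry(0)=W with nothing yet; with digits 1 already taken and all letters distinct, the only value for E is 0 ⇒ E=0.
Step 3. [col 1: E + W ≡ W (mod 10)] W=2 is one option consistent with column 1 (E + W ≡ W (mod 10), carry-in 0) — take it, so W=2.
Step 4. [col 2: W + T ≡ I (mod 10)] column 2 (W + T ≡ I (mod 10), carry-in 0) doesn't pin T yet; pick T=5 and continue. So T=5.
Step 5. [col 2: W + T ≡ I (mod 10)] in column 2 we have W+T≡I with carry-in 0; given W=2, T=5 and digits 0,1,2,5 already taken and all letters distinct, that pins I to 7, so I=7.
Step 6. [col 3: N + T ≡ M (mod 10)] in column 3 we have N+T≡M with carry-in 0; given T=5, M=1 and digits 0,1,2,5,7 already taken and all letters distinct, that pins N to 6 ⇒ N=6.
Step 7. [col 5: T + R ≡ X (mod 10)] column 5 (T + R ≡ X (mod 10), carry-in 1) doesn't pin X yet; pick X=4 and continue, so X=4.
Step 8. [col 5: T + R ≡ X (mod 10)] from column 5 (T=5, X=4, carry-in 1, digits 0,1,2,4,5,6,7 already taken and all letters distinct): R must equal 8, so R=8.
Step 9. [col 6: N + N ≡ B (mod 10)] in column 6 we have N+N≡B with carry-in 1; given N=6 and digits 0,1,2,4,5,6,7,8 already taken and all letters distinct, that pins B to 3, so B=3.

Answer: B=3, E=0, I=7, M=1, N=6, R=8, T=5, W=2, X=4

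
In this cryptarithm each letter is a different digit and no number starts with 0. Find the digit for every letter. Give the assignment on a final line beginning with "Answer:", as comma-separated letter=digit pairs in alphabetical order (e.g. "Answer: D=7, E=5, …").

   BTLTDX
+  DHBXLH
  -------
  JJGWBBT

Step 1. [col 1: X + H ≡ T (mod 10)] column 1 (X + H ≡ T (mod 10), carry-in 0) doesn't pin X yet; pick X=8 and continue. So X=8.
Step 2. [col 1: X + H ≡ T (mod 10)] T=4 is one option consistent with column 1 (X + H ≡ T (mod 10), carry-in 0) — take it, so T=4.
Step 3. [col 1: X + H ≡ T (mod 10)] from column 1 (X=8, T=4, carry-in 0, digits 4,8 already taken and all letters distinct): H must equal 6. So H=6.
Step 4. [J] the sum has 7 digits but both addends have 6; that extra leading digit J is the final carry, namely 1 ⇒ J=1.
Step 5. [col 2: D + L ≡ B (mod 10)] L=5 is one option consistent with column 2 (D + L ≡ B (mod 10), carry-in 1) — take it ⇒ L=5.
Step 6. [col 2: D + L ≡ B (mod 10)] no forcing yet in column 2 (carry-in 1); D=7 is free and consistent — try it. So D=7.
Step 7. [col 2: D + L ≡ B (mod 10)] column 2: given D=7, L=5, carry-in 1, and digits 1,4,5,6,7,8 already taken and all letters distinct, D+L≡B (mod 10) forces B=3 ⇒ B=3.
Step 8. [col 4: L + B ≡ W (mod 10)] in column 4 we have L+B≡W with carry-in 1; given L=5, B=3 and digits 1,3,4,5,6,7,8 already taken and all letters distinct, that pins W to 9 ⇒ W=9.
Step 9. [col 5: T + H ≡ G (mod 10)] from column 5 (T=4, H=6, carry-in 0, digits 1,3,4,5,6,7,8,9 already taken and all letters distinct): G must equal 0. So G=0.

Answer: B=3, D=7, G=0, H=6, J=1, L=5, T=4, W=9, X=8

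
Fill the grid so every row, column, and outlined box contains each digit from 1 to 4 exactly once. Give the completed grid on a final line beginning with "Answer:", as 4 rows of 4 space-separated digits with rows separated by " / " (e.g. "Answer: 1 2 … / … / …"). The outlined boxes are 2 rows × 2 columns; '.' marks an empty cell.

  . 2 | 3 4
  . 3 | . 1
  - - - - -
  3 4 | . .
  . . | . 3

Step 1. [r3c3∈{1,2}] 1 has one home in row 3: r3c3 ⇒ r3c3=1.
Step 2. [r4c1∈{1,2}] in col 1, 2 fits only at r4c1. So r4c1=2.
Step 3. [r4c3∈{4}] only 4 remains possible at r4c3 ⇒ r4c3=4.
Step 4. [r2c1∈{4}] r2c1 has the single candidate 4, so r2c1=4.
Step 5. [r4c2∈{1}] r4c2 is down to just 1. So r4c2=1.
Step 6. [r2c3∈{2}] nothing but 2 survives at r2c3, so r2c3=2.
Step 7. [r1c1∈{1}] r1c1 has the single candidate 1. So r1c1=1.
Step 8. [r3c4∈{2}] r3c4 has the single candidate 2, so r3c4=2.

Answer: 1 2 3 4 / 4 3 2 1 / 3 4 1 2 / 2 1 4 3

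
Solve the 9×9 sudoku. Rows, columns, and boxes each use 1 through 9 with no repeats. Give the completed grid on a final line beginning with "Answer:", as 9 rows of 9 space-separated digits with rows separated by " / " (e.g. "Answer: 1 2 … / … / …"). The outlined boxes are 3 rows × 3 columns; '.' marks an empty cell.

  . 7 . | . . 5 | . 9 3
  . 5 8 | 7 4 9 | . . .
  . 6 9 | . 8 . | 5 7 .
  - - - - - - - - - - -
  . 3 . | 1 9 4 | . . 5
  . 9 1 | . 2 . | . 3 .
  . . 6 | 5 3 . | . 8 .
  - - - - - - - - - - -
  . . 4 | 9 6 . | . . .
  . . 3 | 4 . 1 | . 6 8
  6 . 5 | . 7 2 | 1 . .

Step 1. [r4c8∈{2}] r4c8 is down to just 2 ⇒ r4c8=2.
Step 2. [r4c7∈{6,7}] across row 4, 6 lands solely at r4c7, so r4c7=6.
Step 3. [r2c7∈{2}] r2c7 has the single candidate 2 ⇒ r2c7=2.
Step 4. [r6c9∈{1,4,7,9}] r6c9 is the only open cell in row 6 admitting 1 ⇒ r6c9=1.
Step 5. [r3c1∈{1,2,3,4}] across row 3, 1 lands solely at r3c1, so r3c1=1.
Step 6. [r8c2∈{2}] r8c2's peers cover all but 2 ⇒ r8c2=2.
Step 7. [r1c1∈{2,4}] box 1 places 4 nowhere but r1c1, so r1c1=4.
Step 8. [r4c1∈{7,8}] row 4 places 8 nowhere but r4c1 ⇒ r4c1=8.
Step 9. [r7c1∈{7}] r7c1's peers cover all but 7. So r7c1=7.
Step 10. [r5c9∈{4,7}] in col 9, 7 fits only at r5c9 ⇒ r5c9=7.
Step 11. [r9c4∈{3,8}] row 9 places 3 nowhere but r9c4. So r9c4=3.
Step 12. [r6c7∈{4,9}] r6c7 is the only open cell in row 6 admitting 9. So r6c7=9.
Step 13. [r1c4∈{2,6}] 6 has one home in row 1: r1c4 ⇒ r1c4=6.
Step 14. [r7c6∈{8}] nothing but 8 survives at r7c6 ⇒ r7c6=8.
Step 15. [r9c8∈{4}] only 4 remains possible at r9c8 ⇒ r9c8=4.
Step 16. [r3c9∈{4}] only 4 remains possible at r3c9. So r3c9=4.
Step 17. [r7c2∈{1}] only 1 remains possible at r7c2, so r7c2=1.
Step 18. [r7c9∈{2}] r7c9's peers cover all but 2. So r7c9=2.
Step 19. [r2c8∈{1}] r2c8's peers cover all but 1 ⇒ r2c8=1.
Step 20. [r1c3∈{2}] nothing but 2 survives at r1c3, so r1c3=2.
Step 21. [r1c7∈{8}] r1c7's peers cover all but 8. So r1c7=8.
Step 22. [r6c6∈{7}] r6c6's peers cover all but 7, so r6c6=7.
Step 23. [r1c5∈{1}] r1c5 is down to just 1, so r1c5=1.
Step 24. [r8c5∈{5}] only 5 remains possible at r8c5 ⇒ r8c5=5.
Step 25. [r5c7∈{4}] r5c7 has the single candidate 4, so r5c7=4.
Step 26. [r5c6∈{6}] r5c6 is down to just 6, so r5c6=6.
Step 27. [r8c1∈{9}] r8c1's peers cover all but 9 ⇒ r8c1=9.
Step 28. [r2c9∈{6}] r2c9's peers cover all but 6. So r2c9=6.
Step 29. [r7c8∈{5}] r7c8 has the single candidate 5 ⇒ r7c8=5.
Step 30. [r3c4∈{2}] nothing but 2 survives at r3c4, so r3c4=2.
Step 31. [r5c1∈{5}] r5c1's peers cover all but 5. So r5c1=5.
Step 32. [r6c1∈{2}] nothing but 2 survives at r6c1 ⇒ r6c1=2.
Step 33. [r8c7∈{7}] r8c7 has the single candidate 7, so r8c7=7.
Step 34. [r7c7∈{3}] r7c7 is down to just 3. So r7c7=3.
Step 35. [r6c2∈{4}] r6c2 is down to just 4. So r6c2=4.
Step 36. [r5c4∈{8}] r5c4 is down to just 8, so r5c4=8.
Step 37. [r9c2∈{8}] only 8 remains possible at r9c2. So r9c2=8.
Step 38. [r2c1∈{3}] r2c1 is down to just 3. So r2c1=3.
Step 39. [r3c6∈{3}] r3c6 is down to just 3, so r3c6=3.
Step 40. [r4c3∈{7}] r4c3's peers cover all but 7 ⇒ r4c3=7.
Step 41. [r9c9∈{9}] r9c9's peers cover all but 9, so r9c9=9.

Answer: 4 7 2 6 1 5 8 9 3 / 3 5 8 7 4 9 2 1 6 / 1 6 9 2 8 3 5 7 4 / 8 3 7 1 9 4 6 2 5 / 5 9 1 8 2 6 4 3 7 / 2 4 6 5 3 7 9 8 1 / 7 1 4 9 6 8 3 5 2 / 9 2 3 4 5 1 7 6 8 / 6 8 5 3 7 2 1 4 9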